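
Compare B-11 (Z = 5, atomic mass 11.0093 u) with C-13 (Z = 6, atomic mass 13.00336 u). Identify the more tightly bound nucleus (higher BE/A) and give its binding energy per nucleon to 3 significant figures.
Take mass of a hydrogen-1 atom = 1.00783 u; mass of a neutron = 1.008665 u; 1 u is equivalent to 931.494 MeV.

C-13; 7.47 MeV/nucleon

B-11: Σm = 5(1.00783) + 6(1.008665) = 11.091140 u; Δm = 0.081840 u; E_B = 76.233 MeV; E_B/A = 6.930 MeV
C-13: Σm = 6(1.00783) + 7(1.008665) = 13.107635 u; Δm = 0.104275 u; E_B = 97.132 MeV; E_B/A = 7.472 MeV
C-13 has the higher binding energy per nucleon, so it is the more tightly bound nucleus.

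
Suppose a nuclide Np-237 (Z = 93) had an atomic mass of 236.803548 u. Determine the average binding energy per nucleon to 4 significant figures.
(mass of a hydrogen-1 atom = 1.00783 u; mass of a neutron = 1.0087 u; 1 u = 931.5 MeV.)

Σm = 93·m(¹H) + 144·m_n = 93.72819 + 145.2528 = 238.98099 u
Mass defect Δm = 238.98099 − 236.803548 = 2.177442 u
E_B = 2.177442 × 931.5 = 2028.29 MeV
BE/A = 2028.29 MeV / 237 = 8.558 MeV/nucleon

8.558 MeV/nucleon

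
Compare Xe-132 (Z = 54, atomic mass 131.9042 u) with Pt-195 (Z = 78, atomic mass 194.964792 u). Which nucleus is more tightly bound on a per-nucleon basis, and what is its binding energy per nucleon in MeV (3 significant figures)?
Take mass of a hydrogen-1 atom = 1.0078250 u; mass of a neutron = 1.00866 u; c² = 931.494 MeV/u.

Xe-132: Σm = 54(1.0078250) + 78(1.00866) = 133.0980300 u; Δm = 1.1938300 u; E_B = 1112.05 MeV; E_B/A = 8.4246 MeV
Pt-195: Σm = 78(1.0078250) + 117(1.00866) = 196.6235700 u; Δm = 1.6587780 u; E_B = 1545.1 MeV; E_B/A = 7.924 MeV
Xe-132 has the higher binding energy per nucleon, so it is the more tightly bound nucleus.

Xe-132; 8.42 MeV/nucleon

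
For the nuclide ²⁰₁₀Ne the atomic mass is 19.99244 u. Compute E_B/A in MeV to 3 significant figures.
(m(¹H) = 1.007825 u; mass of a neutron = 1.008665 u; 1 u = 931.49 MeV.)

8.03 MeV/nucleon

Mass of separated nucleons = 10(1.007825) + 10(1.008665) = 10.078250 + 10.086650 = 20.164900 u
Mass defect Δm = 20.164900 − 19.99244 = 0.172460 u
E_B = 0.172460 × 931.49 = 160.645 MeV
BE/A = 160.645 MeV / 20 = 8.032 MeV/nucleon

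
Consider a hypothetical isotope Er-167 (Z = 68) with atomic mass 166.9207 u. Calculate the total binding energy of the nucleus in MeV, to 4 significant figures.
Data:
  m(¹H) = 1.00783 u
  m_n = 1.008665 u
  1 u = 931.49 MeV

Mass of separated nucleons = 68(1.00783) + 99(1.008665) = 68.53244 + 99.857835 = 168.390275 u
Mass defect Δm = 168.390275 − 166.9207 = 1.469575 u
Converting to energy: 1.469575 u × 931.49 MeV/u = 1368.89 MeV

1369 MeV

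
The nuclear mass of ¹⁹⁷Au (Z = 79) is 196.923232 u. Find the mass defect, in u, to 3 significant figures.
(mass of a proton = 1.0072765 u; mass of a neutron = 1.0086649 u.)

1.67 u

Mass of separated nucleons = 79(1.0072765) + 118(1.0086649) = 79.5748435 + 119.0224582 = 198.5973017 u
The mass defect is 198.5973017 − 196.923232 = 1.6740697 u.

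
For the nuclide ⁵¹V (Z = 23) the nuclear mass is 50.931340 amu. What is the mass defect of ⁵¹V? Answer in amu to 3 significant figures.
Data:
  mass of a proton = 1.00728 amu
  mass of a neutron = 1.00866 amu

0.479 amu

Z = 23, so N = A − Z = 51 − 23 = 28.
Σm = 23·m_p + 28·m_n = 23.16744 + 28.24248 = 51.40992 amu
Mass defect Δm = 51.40992 − 50.931340 = 0.478580 amu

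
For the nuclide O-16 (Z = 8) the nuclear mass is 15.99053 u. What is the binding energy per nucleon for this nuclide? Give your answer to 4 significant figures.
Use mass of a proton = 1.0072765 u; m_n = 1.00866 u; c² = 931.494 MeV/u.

Σm = 8·m_p + 8·m_n = 8.0582120 + 8.06928 = 16.1274920 u
Δm = 16.1274920 − 15.99053 = 0.1369620 u
E_B = 0.1369620 × 931.494 = 127.579 MeV
Per nucleon: 127.579 / 16 = 7.974 MeV

7.974 MeV/nucleon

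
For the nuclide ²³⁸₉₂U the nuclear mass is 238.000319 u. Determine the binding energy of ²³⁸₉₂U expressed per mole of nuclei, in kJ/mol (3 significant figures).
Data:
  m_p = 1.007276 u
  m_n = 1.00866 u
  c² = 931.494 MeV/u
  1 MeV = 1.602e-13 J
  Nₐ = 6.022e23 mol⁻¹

With 92 protons and 146 neutrons (A = 238):
Mass of separated nucleons = 92(1.007276) + 146(1.00866) = 92.669392 + 147.26436 = 239.933752 u
Δm = 239.933752 − 238.000319 = 1.933433 u
Converting to energy: 1.933433 u × 931.494 MeV/u = 1800.98 MeV
Per nucleus in joules: 1800.98 MeV × 1.602e-13 J/MeV = 2.8852e-10 J
Per mole: 2.8852e-10 J × 6.022e23 mol⁻¹ = 1.7375e+14 J/mol

1.74e+11 kJ/mol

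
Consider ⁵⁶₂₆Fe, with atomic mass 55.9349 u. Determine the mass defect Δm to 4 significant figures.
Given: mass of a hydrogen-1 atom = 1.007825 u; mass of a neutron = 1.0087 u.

Total constituent mass: 26 × 1.007825 + 30 × 1.0087 = 56.464450 u
Mass defect Δm = 56.464450 − 55.9349 = 0.529550 u

0.5296 u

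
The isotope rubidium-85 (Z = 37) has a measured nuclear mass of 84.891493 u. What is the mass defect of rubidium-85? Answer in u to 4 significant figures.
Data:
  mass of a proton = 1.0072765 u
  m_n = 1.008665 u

0.7937 u

Σm = 37·m_p + 48·m_n = 37.2692305 + 48.415920 = 85.6851505 u
Δm = 85.6851505 − 84.891493 = 0.7936575 u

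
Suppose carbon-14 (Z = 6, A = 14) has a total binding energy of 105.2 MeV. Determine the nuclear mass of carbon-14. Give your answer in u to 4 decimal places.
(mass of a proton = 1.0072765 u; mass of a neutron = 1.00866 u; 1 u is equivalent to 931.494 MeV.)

Mass defect = 105.2 MeV / (931.494 MeV/u) = 0.112937 u
Constituent mass = 6(1.0072765) + 8(1.00866) = 14.1129390 u
Nuclear mass = 14.1129390 − 0.112937 = 14.0000020 u ≈ 14.0000 u (to 4 decimal places)

14.0000 u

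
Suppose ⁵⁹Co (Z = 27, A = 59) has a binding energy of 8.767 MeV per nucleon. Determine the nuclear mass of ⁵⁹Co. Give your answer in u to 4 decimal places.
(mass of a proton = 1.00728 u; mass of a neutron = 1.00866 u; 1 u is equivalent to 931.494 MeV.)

Total binding energy = 59 × 8.767 = 517.253 MeV
Mass defect = 517.253 MeV / (931.494 MeV/u) = 0.555294 u
Constituent mass = 27(1.00728) + 32(1.00866) = 59.47368 u
Nuclear mass = 59.47368 − 0.555294 = 58.918386 u ≈ 58.9184 u (to 4 decimal places)

58.9184 u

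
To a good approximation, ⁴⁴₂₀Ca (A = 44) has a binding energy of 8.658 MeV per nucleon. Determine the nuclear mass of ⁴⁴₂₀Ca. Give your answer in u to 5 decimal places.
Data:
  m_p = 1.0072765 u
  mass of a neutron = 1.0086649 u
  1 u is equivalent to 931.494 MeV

43.94452 u

Total binding energy = 44 × 8.658 = 380.952 MeV
Mass defect = 380.952 MeV / (931.494 MeV/u) = 0.4089688 u
Constituent mass = 20(1.0072765) + 24(1.0086649) = 44.3534876 u
Nuclear mass = 44.3534876 − 0.4089688 = 43.9445188 u ≈ 43.94452 u (to 5 decimal places)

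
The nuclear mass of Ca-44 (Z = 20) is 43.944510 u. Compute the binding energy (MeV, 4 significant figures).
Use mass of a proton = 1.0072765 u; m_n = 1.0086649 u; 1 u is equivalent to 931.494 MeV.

381.0 MeV

With 20 protons and 24 neutrons (A = 44):
Σm = 20·m_p + 24·m_n = 20.1455300 + 24.2079576 = 44.3534876 u
The mass defect is 44.3534876 − 43.944510 = 0.4089776 u.
E_B = 0.4089776 × 931.494 = 380.960 MeV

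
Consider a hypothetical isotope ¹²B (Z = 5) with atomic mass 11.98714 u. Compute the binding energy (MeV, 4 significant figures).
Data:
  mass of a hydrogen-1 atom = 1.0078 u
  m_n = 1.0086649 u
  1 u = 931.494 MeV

104.8 MeV

Mass of separated nucleons = 5(1.0078) + 7(1.0086649) = 5.0390 + 7.0606543 = 12.0996543 u
The mass defect is 12.0996543 − 11.98714 = 0.1125143 u.
Converting to energy: 0.1125143 u × 931.494 MeV/u = 104.806 MeV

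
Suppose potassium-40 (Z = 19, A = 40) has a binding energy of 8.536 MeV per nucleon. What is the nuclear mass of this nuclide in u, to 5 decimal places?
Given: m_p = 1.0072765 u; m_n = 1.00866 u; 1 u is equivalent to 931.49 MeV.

39.95356 u

Total binding energy = 40 × 8.536 = 341.440 MeV
Mass defect = 341.440 MeV / (931.49 MeV/u) = 0.3665525 u
Constituent mass = 19(1.0072765) + 21(1.00866) = 40.3201135 u
Nuclear mass = 40.3201135 − 0.3665525 = 39.9535610 u ≈ 39.95356 u (to 5 decimal places)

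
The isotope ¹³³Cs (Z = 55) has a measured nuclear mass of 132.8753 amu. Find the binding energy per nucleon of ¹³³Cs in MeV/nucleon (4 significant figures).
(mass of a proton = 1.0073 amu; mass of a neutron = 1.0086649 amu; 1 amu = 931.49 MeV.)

The nucleus contains 55 protons and 133 − 55 = 78 neutrons.
Mass of separated nucleons = 55(1.0073) + 78(1.0086649) = 55.4015 + 78.6758622 = 134.0773622 amu
The mass defect is 134.0773622 − 132.8753 = 1.2020622 amu.
Converting to energy: 1.2020622 amu × 931.49 MeV/amu = 1119.71 MeV
BE/A = 1119.71 MeV / 133 = 8.419 MeV/nucleon

8.419 MeV/nucleon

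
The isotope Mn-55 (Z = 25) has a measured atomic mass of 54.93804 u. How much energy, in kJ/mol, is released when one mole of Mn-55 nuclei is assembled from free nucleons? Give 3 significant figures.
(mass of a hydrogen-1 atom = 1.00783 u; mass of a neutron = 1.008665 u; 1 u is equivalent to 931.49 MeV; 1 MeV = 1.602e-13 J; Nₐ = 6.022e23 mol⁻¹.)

Z = 25, so N = A − Z = 55 − 25 = 30.
Total constituent mass: 25 × 1.00783 + 30 × 1.008665 = 55.455700 u
The mass defect is 55.455700 − 54.93804 = 0.517660 u.
E_B = 0.517660 × 931.49 = 482.195 MeV
Per nucleus in joules: 482.195 MeV × 1.602e-13 J/MeV = 7.7248e-11 J
Per mole: 7.7248e-11 J × 6.022e23 mol⁻¹ = 4.6519e+13 J/mol

4.65e+10 kJ/mol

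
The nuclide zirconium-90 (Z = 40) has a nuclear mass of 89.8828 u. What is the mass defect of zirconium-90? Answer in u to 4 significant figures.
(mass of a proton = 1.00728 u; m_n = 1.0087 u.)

0.8434 u

With 40 protons and 50 neutrons (A = 90):
Mass of separated nucleons = 40(1.00728) + 50(1.0087) = 40.29120 + 50.4350 = 90.72620 u
The mass defect is 90.72620 − 89.8828 = 0.84340 u.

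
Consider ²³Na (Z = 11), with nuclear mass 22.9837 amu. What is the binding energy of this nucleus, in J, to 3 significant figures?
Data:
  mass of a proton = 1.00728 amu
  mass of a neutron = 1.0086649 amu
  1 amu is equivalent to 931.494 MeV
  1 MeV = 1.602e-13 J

2.99e-11 J

Total constituent mass: 11 × 1.00728 + 12 × 1.0086649 = 23.1840588 amu
Δm = 23.1840588 − 22.9837 = 0.2003588 amu
Binding energy = Δm·c² = 0.2003588 × 931.494 MeV/amu = 186.633 MeV
In joules: 186.633 MeV × 1.602e-13 J/MeV = 2.9899e-11 J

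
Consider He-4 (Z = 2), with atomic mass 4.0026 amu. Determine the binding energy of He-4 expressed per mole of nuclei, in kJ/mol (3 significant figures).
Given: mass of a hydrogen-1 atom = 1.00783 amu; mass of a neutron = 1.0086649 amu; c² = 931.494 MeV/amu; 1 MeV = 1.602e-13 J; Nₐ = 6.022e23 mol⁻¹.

Z = 2, so N = A − Z = 4 − 2 = 2.
Σm = 2·m(¹H) + 2·m_n = 2.01566 + 2.0173298 = 4.0329898 amu
The mass defect is 4.0329898 − 4.0026 = 0.0303898 amu.
E_B = 0.0303898 × 931.494 = 28.3079 MeV
Per nucleus in joules: 28.3079 MeV × 1.602e-13 J/MeV = 4.5349e-12 J
Per mole: 4.5349e-12 J × 6.022e23 mol⁻¹ = 2.7309e+12 J/mol

2.73e+09 kJ/mol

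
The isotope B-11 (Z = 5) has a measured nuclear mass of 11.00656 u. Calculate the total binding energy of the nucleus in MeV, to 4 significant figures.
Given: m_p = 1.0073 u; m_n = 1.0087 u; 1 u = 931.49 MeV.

Total constituent mass: 5 × 1.0073 + 6 × 1.0087 = 11.0887 u
Δm = 11.0887 − 11.00656 = 0.08214 u
Binding energy = Δm·c² = 0.08214 × 931.49 MeV/u = 76.5126 MeV

76.51 MeV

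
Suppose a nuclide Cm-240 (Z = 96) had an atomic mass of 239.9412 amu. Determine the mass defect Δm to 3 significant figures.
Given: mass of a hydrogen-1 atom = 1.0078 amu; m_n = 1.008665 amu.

Total constituent mass: 96 × 1.0078 + 144 × 1.008665 = 241.996560 amu
Mass defect Δm = 241.996560 − 239.9412 = 2.055360 amu

2.06 amu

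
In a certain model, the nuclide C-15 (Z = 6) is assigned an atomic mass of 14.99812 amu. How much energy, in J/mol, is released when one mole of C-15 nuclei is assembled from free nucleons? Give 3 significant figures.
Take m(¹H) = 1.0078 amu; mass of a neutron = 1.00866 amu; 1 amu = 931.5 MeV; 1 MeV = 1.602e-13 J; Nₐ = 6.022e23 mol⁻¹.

Mass of separated nucleons = 6(1.0078) + 9(1.00866) = 6.0468 + 9.07794 = 15.12474 amu
Δm = 15.12474 − 14.99812 = 0.12662 amu
E_B = 0.12662 × 931.5 = 117.947 MeV
Per nucleus in joules: 117.947 MeV × 1.602e-13 J/MeV = 1.8895e-11 J
Per mole: 1.8895e-11 J × 6.022e23 mol⁻¹ = 1.1379e+13 J/mol

1.14e+13 J/mol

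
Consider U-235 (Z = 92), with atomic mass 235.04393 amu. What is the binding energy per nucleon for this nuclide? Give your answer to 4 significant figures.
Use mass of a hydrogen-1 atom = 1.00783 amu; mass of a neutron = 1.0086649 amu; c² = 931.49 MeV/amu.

7.593 MeV/nucleon

With 92 protons and 143 neutrons (A = 235):
Total constituent mass: 92 × 1.00783 + 143 × 1.0086649 = 236.9594407 amu
The mass defect is 236.9594407 − 235.04393 = 1.9155107 amu.
E_B = 1.9155107 × 931.49 = 1784.28 MeV
BE/A = 1784.28 MeV / 235 = 7.593 MeV/nucleon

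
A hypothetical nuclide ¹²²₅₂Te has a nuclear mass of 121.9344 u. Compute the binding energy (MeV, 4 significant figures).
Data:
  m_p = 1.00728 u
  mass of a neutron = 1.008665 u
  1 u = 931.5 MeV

Σm = 52·m_p + 70·m_n = 52.37856 + 70.606550 = 122.985110 u
Mass defect Δm = 122.985110 − 121.9344 = 1.050710 u
Converting to energy: 1.050710 u × 931.5 MeV/u = 978.736 MeV

978.7 MeV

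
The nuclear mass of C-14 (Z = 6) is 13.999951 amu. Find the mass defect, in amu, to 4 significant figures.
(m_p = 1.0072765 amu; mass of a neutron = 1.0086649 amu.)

Z = 6, so N = A − Z = 14 − 6 = 8.
Σm = 6·m_p + 8·m_n = 6.0436590 + 8.0693192 = 14.1129782 amu
Δm = 14.1129782 − 13.999951 = 0.1130272 amu

0.1130 amu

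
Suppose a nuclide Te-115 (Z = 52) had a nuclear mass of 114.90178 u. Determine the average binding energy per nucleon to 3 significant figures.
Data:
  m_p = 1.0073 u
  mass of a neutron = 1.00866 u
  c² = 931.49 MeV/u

8.29 MeV/nucleon

The nucleus contains 52 protons and 115 − 52 = 63 neutrons.
Mass of separated nucleons = 52(1.0073) + 63(1.00866) = 52.3796 + 63.54558 = 115.92518 u
Δm = 115.92518 − 114.90178 = 1.02340 u
Binding energy = Δm·c² = 1.02340 × 931.49 MeV/u = 953.287 MeV
BE/A = 953.287 MeV / 115 = 8.289 MeV/nucleon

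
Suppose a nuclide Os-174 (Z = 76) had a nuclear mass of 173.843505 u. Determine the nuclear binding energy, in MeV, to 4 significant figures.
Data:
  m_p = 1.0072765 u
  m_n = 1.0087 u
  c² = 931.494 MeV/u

1455 MeV

The nucleus contains 76 protons and 174 − 76 = 98 neutrons.
Σm = 76·m_p + 98·m_n = 76.5530140 + 98.8526 = 175.4056140 u
The mass defect is 175.4056140 − 173.843505 = 1.5621090 u.
E_B = 1.5621090 × 931.494 = 1455.10 MeV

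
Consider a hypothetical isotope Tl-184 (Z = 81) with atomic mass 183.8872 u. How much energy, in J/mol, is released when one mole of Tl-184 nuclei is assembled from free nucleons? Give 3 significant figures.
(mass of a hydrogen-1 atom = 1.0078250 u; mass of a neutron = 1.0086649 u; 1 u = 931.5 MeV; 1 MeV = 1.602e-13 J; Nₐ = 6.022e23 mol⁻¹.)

Z = 81, so N = A − Z = 184 − 81 = 103.
Σm = 81·m(¹H) + 103·m_n = 81.6338250 + 103.8924847 = 185.5263097 u
Mass defect Δm = 185.5263097 − 183.8872 = 1.6391097 u
E_B = 1.6391097 × 931.5 = 1526.83 MeV
Per nucleus in joules: 1526.83 MeV × 1.602e-13 J/MeV = 2.4460e-10 J
Per mole: 2.4460e-10 J × 6.022e23 mol⁻¹ = 1.4730e+14 J/mol

1.47e+14 J/mol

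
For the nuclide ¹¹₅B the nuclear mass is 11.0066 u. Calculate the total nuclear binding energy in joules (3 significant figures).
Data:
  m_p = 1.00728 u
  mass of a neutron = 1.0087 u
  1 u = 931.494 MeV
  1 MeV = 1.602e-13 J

Σm = 5·m_p + 6·m_n = 5.03640 + 6.0522 = 11.08860 u
Δm = 11.08860 − 11.0066 = 0.08200 u
Binding energy = Δm·c² = 0.08200 × 931.494 MeV/u = 76.3825 MeV
In joules: 76.3825 MeV × 1.602e-13 J/MeV = 1.2236e-11 J

1.22e-11 J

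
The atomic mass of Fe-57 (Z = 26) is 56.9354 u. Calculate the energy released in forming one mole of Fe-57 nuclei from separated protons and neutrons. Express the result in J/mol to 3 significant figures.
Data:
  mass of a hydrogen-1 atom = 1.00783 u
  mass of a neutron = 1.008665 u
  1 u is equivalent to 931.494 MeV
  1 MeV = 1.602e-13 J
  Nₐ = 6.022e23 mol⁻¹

Total constituent mass: 26 × 1.00783 + 31 × 1.008665 = 57.472195 u
Mass defect Δm = 57.472195 − 56.9354 = 0.536795 u
Converting to energy: 0.536795 u × 931.494 MeV/u = 500.021 MeV
Per nucleus in joules: 500.021 MeV × 1.602e-13 J/MeV = 8.0103e-11 J
Per mole: 8.0103e-11 J × 6.022e23 mol⁻¹ = 4.8238e+13 J/mol

4.82e+13 J/mol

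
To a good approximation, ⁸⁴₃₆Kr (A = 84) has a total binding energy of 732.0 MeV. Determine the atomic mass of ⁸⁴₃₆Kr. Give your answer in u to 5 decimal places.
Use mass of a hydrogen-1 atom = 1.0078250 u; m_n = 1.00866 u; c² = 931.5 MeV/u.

83.91155 u

Mass defect = 732.0 MeV / (931.5 MeV/u) = 0.7858293 u
Constituent mass = 36(1.0078250) + 48(1.00866) = 84.6973800 u
Atomic mass = 84.6973800 − 0.7858293 = 83.9115507 u ≈ 83.91155 u (to 5 decimal places)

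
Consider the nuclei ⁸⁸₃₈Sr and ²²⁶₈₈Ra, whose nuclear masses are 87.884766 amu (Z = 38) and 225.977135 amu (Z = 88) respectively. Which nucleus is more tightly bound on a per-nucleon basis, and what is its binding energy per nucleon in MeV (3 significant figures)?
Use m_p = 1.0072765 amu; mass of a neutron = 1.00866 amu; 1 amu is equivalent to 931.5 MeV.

⁸⁸₃₈Sr; 8.73 MeV/nucleon

⁸⁸₃₈Sr: Σm = 38(1.0072765) + 50(1.00866) = 88.7095070 amu; Δm = 0.8247410 amu; E_B = 768.25 MeV; E_B/A = 8.730 MeV
²²⁶₈₈Ra: Σm = 88(1.0072765) + 138(1.00866) = 227.8354120 amu; Δm = 1.8582770 amu; E_B = 1731.0 MeV; E_B/A = 7.659 MeV
⁸⁸₃₈Sr has the higher binding energy per nucleon, so it is the more tightly bound nucleus.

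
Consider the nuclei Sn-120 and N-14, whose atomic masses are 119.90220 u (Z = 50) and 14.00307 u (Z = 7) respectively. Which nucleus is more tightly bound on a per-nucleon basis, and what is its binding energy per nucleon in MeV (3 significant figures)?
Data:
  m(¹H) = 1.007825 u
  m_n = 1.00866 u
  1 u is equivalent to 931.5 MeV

Sn-120; 8.50 MeV/nucleon

Sn-120: Σm = 50(1.007825) + 70(1.00866) = 120.997450 u; Δm = 1.095250 u; E_B = 1020.2 MeV; E_B/A = 8.502 MeV
N-14: Σm = 7(1.007825) + 7(1.00866) = 14.115395 u; Δm = 0.112325 u; E_B = 104.63 MeV; E_B/A = 7.474 MeV
Sn-120 has the higher binding energy per nucleon, so it is the more tightly bound nucleus.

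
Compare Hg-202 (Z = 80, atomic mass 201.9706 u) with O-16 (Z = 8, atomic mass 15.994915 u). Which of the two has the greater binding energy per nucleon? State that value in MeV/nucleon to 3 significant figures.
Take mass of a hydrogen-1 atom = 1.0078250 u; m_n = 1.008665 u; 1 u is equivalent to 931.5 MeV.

Hg-202: Σm = 80(1.0078250) + 122(1.008665) = 203.6831300 u; Δm = 1.7125300 u; E_B = 1595.2 MeV; E_B/A = 7.897 MeV
O-16: Σm = 8(1.0078250) + 8(1.008665) = 16.1319200 u; Δm = 0.1370050 u; E_B = 127.62 MeV; E_B/A = 7.976 MeV
O-16 has the higher binding energy per nucleon, so it is the more tightly bound nucleus.

O-16; 7.98 MeV/nucleon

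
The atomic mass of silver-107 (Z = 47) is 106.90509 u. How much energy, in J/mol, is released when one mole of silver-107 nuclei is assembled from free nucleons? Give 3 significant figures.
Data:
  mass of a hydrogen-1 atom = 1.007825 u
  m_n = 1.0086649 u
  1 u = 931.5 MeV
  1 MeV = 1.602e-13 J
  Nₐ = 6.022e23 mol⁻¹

8.83e+13 J/mol

Z = 47, so N = A − Z = 107 − 47 = 60.
Σm = 47·m(¹H) + 60·m_n = 47.367775 + 60.5198940 = 107.8876690 u
Mass defect Δm = 107.8876690 − 106.90509 = 0.9825790 u
E_B = 0.9825790 × 931.5 = 915.272 MeV
Per nucleus in joules: 915.272 MeV × 1.602e-13 J/MeV = 1.4663e-10 J
Per mole: 1.4663e-10 J × 6.022e23 mol⁻¹ = 8.8301e+13 J/mol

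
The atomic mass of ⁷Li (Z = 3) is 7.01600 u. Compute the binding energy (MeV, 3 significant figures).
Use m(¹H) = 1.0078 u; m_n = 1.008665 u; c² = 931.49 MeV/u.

39.2 MeV

Z = 3, so N = A − Z = 7 − 3 = 4.
Mass of separated nucleons = 3(1.0078) + 4(1.008665) = 3.0234 + 4.034660 = 7.058060 u
Δm = 7.058060 − 7.01600 = 0.042060 u
Binding energy = Δm·c² = 0.042060 × 931.49 MeV/u = 39.1785 MeV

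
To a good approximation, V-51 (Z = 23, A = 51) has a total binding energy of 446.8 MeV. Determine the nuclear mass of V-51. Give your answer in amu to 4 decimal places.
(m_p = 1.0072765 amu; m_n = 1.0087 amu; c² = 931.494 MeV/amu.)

Mass defect = 446.8 MeV / (931.494 MeV/amu) = 0.479660 amu
Constituent mass = 23(1.0072765) + 28(1.0087) = 51.4109595 amu
Nuclear mass = 51.4109595 − 0.479660 = 50.9312995 amu ≈ 50.9313 amu (to 4 decimal places)

50.9313 amu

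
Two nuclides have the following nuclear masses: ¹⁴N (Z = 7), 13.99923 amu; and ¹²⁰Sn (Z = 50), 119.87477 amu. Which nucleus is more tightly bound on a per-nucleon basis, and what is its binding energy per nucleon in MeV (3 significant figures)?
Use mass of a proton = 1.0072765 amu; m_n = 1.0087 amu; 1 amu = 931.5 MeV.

¹⁴N: Σm = 7(1.0072765) + 7(1.0087) = 14.1118355 amu; Δm = 0.1126055 amu; E_B = 104.89 MeV; E_B/A = 7.492 MeV
¹²⁰Sn: Σm = 50(1.0072765) + 70(1.0087) = 120.9728250 amu; Δm = 1.0980550 amu; E_B = 1022.84 MeV; E_B/A = 8.524 MeV
¹²⁰Sn has the higher binding energy per nucleon, so it is the more tightly bound nucleus.

¹²⁰Sn; 8.52 MeV/nucleon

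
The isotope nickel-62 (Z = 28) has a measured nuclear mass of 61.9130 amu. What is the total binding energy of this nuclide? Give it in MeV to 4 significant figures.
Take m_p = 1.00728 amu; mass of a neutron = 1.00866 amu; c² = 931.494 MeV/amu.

545.2 MeV

With 28 protons and 34 neutrons (A = 62):
Total constituent mass: 28 × 1.00728 + 34 × 1.00866 = 62.49828 amu
The mass defect is 62.49828 − 61.9130 = 0.58528 amu.
Converting to energy: 0.58528 amu × 931.494 MeV/amu = 545.185 MeV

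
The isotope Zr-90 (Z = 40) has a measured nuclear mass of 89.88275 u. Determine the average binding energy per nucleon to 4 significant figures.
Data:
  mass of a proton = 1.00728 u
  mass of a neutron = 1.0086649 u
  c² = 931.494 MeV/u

8.711 MeV/nucleon

Σm = 40·m_p + 50·m_n = 40.29120 + 50.4332450 = 90.7244450 u
The mass defect is 90.7244450 − 89.88275 = 0.8416950 u.
E_B = 0.8416950 × 931.494 = 784.034 MeV
Dividing by A = 90 gives 8.711 MeV per nucleon.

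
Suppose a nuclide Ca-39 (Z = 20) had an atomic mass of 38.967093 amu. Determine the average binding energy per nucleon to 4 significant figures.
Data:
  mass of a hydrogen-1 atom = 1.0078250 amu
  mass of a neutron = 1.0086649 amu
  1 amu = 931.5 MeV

The nucleus contains 20 protons and 39 − 20 = 19 neutrons.
Mass of separated nucleons = 20(1.0078250) + 19(1.0086649) = 20.1565000 + 19.1646331 = 39.3211331 amu
Δm = 39.3211331 − 38.967093 = 0.3540401 amu
Binding energy = Δm·c² = 0.3540401 × 931.5 MeV/amu = 329.788 MeV
Per nucleon: 329.788 / 39 = 8.456 MeV

8.456 MeV/nucleon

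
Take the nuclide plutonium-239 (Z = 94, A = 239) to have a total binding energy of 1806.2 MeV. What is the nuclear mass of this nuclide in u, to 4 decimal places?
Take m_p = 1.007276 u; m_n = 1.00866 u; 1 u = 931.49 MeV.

Mass defect = 1806.2 MeV / (931.49 MeV/u) = 1.939044 u
Constituent mass = 94(1.007276) + 145(1.00866) = 240.939644 u
Nuclear mass = 240.939644 − 1.939044 = 239.000600 u ≈ 239.0006 u (to 4 decimal places)

239.0006 u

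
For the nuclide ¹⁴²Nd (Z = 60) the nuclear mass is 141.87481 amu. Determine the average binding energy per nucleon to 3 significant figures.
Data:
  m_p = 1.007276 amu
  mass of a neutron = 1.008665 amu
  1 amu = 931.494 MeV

8.35 MeV/nucleon

Mass of separated nucleons = 60(1.007276) + 82(1.008665) = 60.436560 + 82.710530 = 143.147090 amu
Mass defect Δm = 143.147090 − 141.87481 = 1.272280 amu
Binding energy = Δm·c² = 1.272280 × 931.494 MeV/amu = 1185.12 MeV
Dividing by A = 142 gives 8.346 MeV per nucleon.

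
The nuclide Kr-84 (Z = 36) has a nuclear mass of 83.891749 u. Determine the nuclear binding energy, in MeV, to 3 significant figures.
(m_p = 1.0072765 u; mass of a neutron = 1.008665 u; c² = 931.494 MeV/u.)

732 MeV

Σm = 36·m_p + 48·m_n = 36.2619540 + 48.415920 = 84.6778740 u
The mass defect is 84.6778740 − 83.891749 = 0.7861250 u.
E_B = 0.7861250 × 931.494 = 732.271 MeV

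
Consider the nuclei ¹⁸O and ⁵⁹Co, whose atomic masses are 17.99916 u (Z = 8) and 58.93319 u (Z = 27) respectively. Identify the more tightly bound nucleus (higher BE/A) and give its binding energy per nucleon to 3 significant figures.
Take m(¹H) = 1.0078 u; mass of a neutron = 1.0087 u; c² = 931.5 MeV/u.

⁵⁹Co; 8.78 MeV/nucleon

¹⁸O: Σm = 8(1.0078) + 10(1.0087) = 18.1494 u; Δm = 0.15024 u; E_B = 139.949 MeV; E_B/A = 7.7749 MeV
⁵⁹Co: Σm = 27(1.0078) + 32(1.0087) = 59.4890 u; Δm = 0.55581 u; E_B = 517.74 MeV; E_B/A = 8.775 MeV
⁵⁹Co has the higher binding energy per nucleon, so it is the more tightly bound nucleus.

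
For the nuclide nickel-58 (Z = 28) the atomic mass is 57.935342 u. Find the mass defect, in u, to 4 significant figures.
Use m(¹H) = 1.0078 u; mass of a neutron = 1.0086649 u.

Σm = 28·m(¹H) + 30·m_n = 28.2184 + 30.2599470 = 58.4783470 u
Δm = 58.4783470 − 57.935342 = 0.5430050 u

0.5430 u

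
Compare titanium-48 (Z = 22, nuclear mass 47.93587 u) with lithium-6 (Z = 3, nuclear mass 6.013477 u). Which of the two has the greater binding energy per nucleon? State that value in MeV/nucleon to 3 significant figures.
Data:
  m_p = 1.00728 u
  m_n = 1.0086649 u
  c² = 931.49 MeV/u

titanium-48: Σm = 22(1.00728) + 26(1.0086649) = 48.3854474 u; Δm = 0.4495774 u; E_B = 418.777 MeV; E_B/A = 8.7245 MeV
lithium-6: Σm = 3(1.00728) + 3(1.0086649) = 6.0478347 u; Δm = 0.0343577 u; E_B = 32.004 MeV; E_B/A = 5.334 MeV
titanium-48 has the higher binding energy per nucleon, so it is the more tightly bound nucleus.

titanium-48; 8.72 MeV/nucleon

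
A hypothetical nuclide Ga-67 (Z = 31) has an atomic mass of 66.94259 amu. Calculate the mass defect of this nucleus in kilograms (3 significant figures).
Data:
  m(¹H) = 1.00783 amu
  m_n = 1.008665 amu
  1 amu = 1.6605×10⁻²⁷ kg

1.02e-27 kg

Total constituent mass: 31 × 1.00783 + 36 × 1.008665 = 67.554670 amu
Δm = 67.554670 − 66.94259 = 0.612080 amu
In SI units: 0.612080 amu × 1.6605×10⁻²⁷ kg/amu = 1.0164e-27 kg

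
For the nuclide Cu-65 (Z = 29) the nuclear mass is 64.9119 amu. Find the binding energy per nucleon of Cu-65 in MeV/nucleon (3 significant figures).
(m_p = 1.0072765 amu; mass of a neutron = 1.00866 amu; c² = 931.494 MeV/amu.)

8.75 MeV/nucleon

Total constituent mass: 29 × 1.0072765 + 36 × 1.00866 = 65.5227785 amu
Mass defect Δm = 65.5227785 − 64.9119 = 0.6108785 amu
E_B = 0.6108785 × 931.494 = 569.030 MeV
Per nucleon: 569.030 / 65 = 8.754 MeV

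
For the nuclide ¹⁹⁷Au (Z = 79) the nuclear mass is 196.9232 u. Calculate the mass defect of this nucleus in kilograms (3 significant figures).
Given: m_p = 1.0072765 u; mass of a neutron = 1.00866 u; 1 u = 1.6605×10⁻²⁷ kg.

Σm = 79·m_p + 118·m_n = 79.5748435 + 119.02188 = 198.5967235 u
The mass defect is 198.5967235 − 196.9232 = 1.6735235 u.
In SI units: 1.6735235 u × 1.6605×10⁻²⁷ kg/u = 2.7789e-27 kg

2.78e-27 kg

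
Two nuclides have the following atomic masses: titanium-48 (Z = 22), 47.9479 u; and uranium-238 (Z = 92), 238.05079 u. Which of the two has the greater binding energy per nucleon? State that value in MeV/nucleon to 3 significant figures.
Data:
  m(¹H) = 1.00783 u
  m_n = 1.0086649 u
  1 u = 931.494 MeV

titanium-48: Σm = 22(1.00783) + 26(1.0086649) = 48.3975474 u; Δm = 0.4496474 u; E_B = 418.84 MeV; E_B/A = 8.726 MeV
uranium-238: Σm = 92(1.00783) + 146(1.0086649) = 239.9854354 u; Δm = 1.9346454 u; E_B = 1802.1 MeV; E_B/A = 7.572 MeV
titanium-48 has the higher binding energy per nucleon, so it is the more tightly bound nucleus.

titanium-48; 8.73 MeV/nucleon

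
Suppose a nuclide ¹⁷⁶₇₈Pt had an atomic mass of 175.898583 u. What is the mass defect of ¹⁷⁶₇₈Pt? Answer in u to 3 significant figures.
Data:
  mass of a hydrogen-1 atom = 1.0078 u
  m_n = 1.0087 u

Total constituent mass: 78 × 1.0078 + 98 × 1.0087 = 177.4610 u
The mass defect is 177.4610 − 175.898583 = 1.562417 u.

1.56 u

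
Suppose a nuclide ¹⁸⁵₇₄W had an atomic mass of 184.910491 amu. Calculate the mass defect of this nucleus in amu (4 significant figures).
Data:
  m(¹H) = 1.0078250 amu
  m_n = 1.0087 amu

The nucleus contains 74 protons and 185 − 74 = 111 neutrons.
Total constituent mass: 74 × 1.0078250 + 111 × 1.0087 = 186.5447500 amu
Δm = 186.5447500 − 184.910491 = 1.6342590 amu

1.634 amu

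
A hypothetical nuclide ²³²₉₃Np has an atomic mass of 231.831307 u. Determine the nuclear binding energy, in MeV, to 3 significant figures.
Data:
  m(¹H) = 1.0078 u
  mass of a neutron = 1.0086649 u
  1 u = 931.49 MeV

Mass of separated nucleons = 93(1.0078) + 139(1.0086649) = 93.7254 + 140.2044211 = 233.9298211 u
The mass defect is 233.9298211 − 231.831307 = 2.0985141 u.
E_B = 2.0985141 × 931.49 = 1954.74 MeV

1950 MeV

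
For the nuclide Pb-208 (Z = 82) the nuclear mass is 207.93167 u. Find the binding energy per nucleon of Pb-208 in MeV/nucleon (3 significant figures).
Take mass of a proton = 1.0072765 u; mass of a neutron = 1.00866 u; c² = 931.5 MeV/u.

7.86 MeV/nucleon

With 82 protons and 126 neutrons (A = 208):
Total constituent mass: 82 × 1.0072765 + 126 × 1.00866 = 209.6878330 u
The mass defect is 209.6878330 − 207.93167 = 1.7561630 u.
E_B = 1.7561630 × 931.5 = 1635.866 MeV
Dividing by A = 208 gives 7.8647 MeV per nucleon.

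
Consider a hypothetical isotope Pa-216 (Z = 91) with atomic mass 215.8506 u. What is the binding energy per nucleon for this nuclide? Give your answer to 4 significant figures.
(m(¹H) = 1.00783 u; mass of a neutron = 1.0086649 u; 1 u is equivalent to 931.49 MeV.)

8.388 MeV/nucleon

Mass of separated nucleons = 91(1.00783) + 125(1.0086649) = 91.71253 + 126.0831125 = 217.7956425 u
Mass defect Δm = 217.7956425 − 215.8506 = 1.9450425 u
Converting to energy: 1.9450425 u × 931.49 MeV/u = 1811.79 MeV
Dividing by A = 216 gives 8.388 MeV per nucleon.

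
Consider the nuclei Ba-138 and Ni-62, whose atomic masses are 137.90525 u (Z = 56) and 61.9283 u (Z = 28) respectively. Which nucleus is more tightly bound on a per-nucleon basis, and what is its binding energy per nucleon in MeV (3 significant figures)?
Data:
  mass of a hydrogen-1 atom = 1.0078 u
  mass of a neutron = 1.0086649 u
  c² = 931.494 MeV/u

Ni-62; 8.78 MeV/nucleon

Ba-138: Σm = 56(1.0078) + 82(1.0086649) = 139.1473218 u; Δm = 1.2420718 u; E_B = 1157.0 MeV; E_B/A = 8.384 MeV
Ni-62: Σm = 28(1.0078) + 34(1.0086649) = 62.5130066 u; Δm = 0.5847066 u; E_B = 544.65 MeV; E_B/A = 8.7847 MeV
Ni-62 has the higher binding energy per nucleon, so it is the more tightly bound nucleus.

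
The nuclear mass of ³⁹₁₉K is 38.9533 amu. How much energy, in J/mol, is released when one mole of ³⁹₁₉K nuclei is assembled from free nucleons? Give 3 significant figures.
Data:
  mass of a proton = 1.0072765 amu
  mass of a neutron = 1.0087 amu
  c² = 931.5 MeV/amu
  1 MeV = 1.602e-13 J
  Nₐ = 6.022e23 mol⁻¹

3.23e+13 J/mol

Mass of separated nucleons = 19(1.0072765) + 20(1.0087) = 19.1382535 + 20.1740 = 39.3122535 amu
The mass defect is 39.3122535 − 38.9533 = 0.3589535 amu.
Binding energy = Δm·c² = 0.3589535 × 931.5 MeV/amu = 334.365 MeV
Per nucleus in joules: 334.365 MeV × 1.602e-13 J/MeV = 5.3565e-11 J
Per mole: 5.3565e-11 J × 6.022e23 mol⁻¹ = 3.2257e+13 J/mol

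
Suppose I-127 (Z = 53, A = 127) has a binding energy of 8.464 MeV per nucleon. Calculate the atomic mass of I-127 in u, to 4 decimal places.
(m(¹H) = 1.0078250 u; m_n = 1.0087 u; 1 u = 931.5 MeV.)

126.9045 u

Total binding energy = 127 × 8.464 = 1074.928 MeV
Mass defect = 1074.928 MeV / (931.5 MeV/u) = 1.1539753 u
Constituent mass = 53(1.0078250) + 74(1.0087) = 128.0585250 u
Atomic mass = 128.0585250 − 1.1539753 = 126.9045497 u ≈ 126.9045 u (to 4 decimal places)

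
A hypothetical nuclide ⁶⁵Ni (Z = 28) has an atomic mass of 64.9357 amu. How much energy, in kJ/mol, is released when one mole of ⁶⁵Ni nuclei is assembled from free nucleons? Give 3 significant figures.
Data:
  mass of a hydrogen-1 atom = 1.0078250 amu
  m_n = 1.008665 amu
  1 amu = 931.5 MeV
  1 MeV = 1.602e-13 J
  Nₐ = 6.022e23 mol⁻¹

Total constituent mass: 28 × 1.0078250 + 37 × 1.008665 = 65.5397050 amu
Mass defect Δm = 65.5397050 − 64.9357 = 0.6040050 amu
E_B = 0.6040050 × 931.5 = 562.631 MeV
Per nucleus in joules: 562.631 MeV × 1.602e-13 J/MeV = 9.0133e-11 J
Per mole: 9.0133e-11 J × 6.022e23 mol⁻¹ = 5.4278e+13 J/mol

5.43e+10 kJ/mol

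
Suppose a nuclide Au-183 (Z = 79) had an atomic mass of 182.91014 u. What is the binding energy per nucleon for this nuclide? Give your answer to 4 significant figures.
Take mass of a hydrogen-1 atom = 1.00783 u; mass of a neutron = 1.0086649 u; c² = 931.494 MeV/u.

Z = 79, so N = A − Z = 183 − 79 = 104.
Mass of separated nucleons = 79(1.00783) + 104(1.0086649) = 79.61857 + 104.9011496 = 184.5197196 u
Mass defect Δm = 184.5197196 − 182.91014 = 1.6095796 u
E_B = 1.6095796 × 931.494 = 1499.31 MeV
Per nucleon: 1499.31 / 183 = 8.193 MeV

8.193 MeV/nucleon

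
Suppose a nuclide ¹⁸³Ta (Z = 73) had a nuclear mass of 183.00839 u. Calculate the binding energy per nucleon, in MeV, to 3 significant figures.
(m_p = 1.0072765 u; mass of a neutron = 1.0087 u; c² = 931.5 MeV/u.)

7.53 MeV/nucleon

With 73 protons and 110 neutrons (A = 183):
Mass of separated nucleons = 73(1.0072765) + 110(1.0087) = 73.5311845 + 110.9570 = 184.4881845 u
Δm = 184.4881845 − 183.00839 = 1.4797945 u
Binding energy = Δm·c² = 1.4797945 × 931.5 MeV/u = 1378.43 MeV
Dividing by A = 183 gives 7.532 MeV per nucleon.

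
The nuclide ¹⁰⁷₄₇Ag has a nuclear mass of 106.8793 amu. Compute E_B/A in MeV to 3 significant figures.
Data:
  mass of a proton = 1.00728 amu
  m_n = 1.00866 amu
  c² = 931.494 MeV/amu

The nucleus contains 47 protons and 107 − 47 = 60 neutrons.
Total constituent mass: 47 × 1.00728 + 60 × 1.00866 = 107.86176 amu
Mass defect Δm = 107.86176 − 106.8793 = 0.98246 amu
Binding energy = Δm·c² = 0.98246 × 931.494 MeV/amu = 915.156 MeV
BE/A = 915.156 MeV / 107 = 8.553 MeV/nucleon

8.55 MeV/nucleon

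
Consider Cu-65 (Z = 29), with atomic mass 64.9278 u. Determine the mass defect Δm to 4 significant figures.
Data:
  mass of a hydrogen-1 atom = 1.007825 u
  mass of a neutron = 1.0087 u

Z = 29, so N = A − Z = 65 − 29 = 36.
Σm = 29·m(¹H) + 36·m_n = 29.226925 + 36.3132 = 65.540125 u
The mass defect is 65.540125 − 64.9278 = 0.612325 u.

0.6123 u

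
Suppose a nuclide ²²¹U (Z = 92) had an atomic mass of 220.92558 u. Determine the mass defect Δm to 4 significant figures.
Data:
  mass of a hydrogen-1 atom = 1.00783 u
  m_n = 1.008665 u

Σm = 92·m(¹H) + 129·m_n = 92.72036 + 130.117785 = 222.838145 u
Δm = 222.838145 − 220.92558 = 1.912565 u

1.913 u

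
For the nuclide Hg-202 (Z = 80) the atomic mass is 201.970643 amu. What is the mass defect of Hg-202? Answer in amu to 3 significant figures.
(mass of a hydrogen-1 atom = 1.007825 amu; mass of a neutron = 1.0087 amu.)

1.72 amu

With 80 protons and 122 neutrons (A = 202):
Mass of separated nucleons = 80(1.007825) + 122(1.0087) = 80.626000 + 123.0614 = 203.687400 amu
Mass defect Δm = 203.687400 − 201.970643 = 1.716757 amu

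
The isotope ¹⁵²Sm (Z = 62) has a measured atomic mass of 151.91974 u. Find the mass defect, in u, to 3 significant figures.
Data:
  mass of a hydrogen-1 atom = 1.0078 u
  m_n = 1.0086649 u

The nucleus contains 62 protons and 152 − 62 = 90 neutrons.
Total constituent mass: 62 × 1.0078 + 90 × 1.0086649 = 153.2634410 u
The mass defect is 153.2634410 − 151.91974 = 1.3437010 u.

1.34 u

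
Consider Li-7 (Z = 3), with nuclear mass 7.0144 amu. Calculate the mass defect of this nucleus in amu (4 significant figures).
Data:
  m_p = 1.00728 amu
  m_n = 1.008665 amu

0.04210 amu

Mass of separated nucleons = 3(1.00728) + 4(1.008665) = 3.02184 + 4.034660 = 7.056500 amu
Mass defect Δm = 7.056500 − 7.0144 = 0.042100 amu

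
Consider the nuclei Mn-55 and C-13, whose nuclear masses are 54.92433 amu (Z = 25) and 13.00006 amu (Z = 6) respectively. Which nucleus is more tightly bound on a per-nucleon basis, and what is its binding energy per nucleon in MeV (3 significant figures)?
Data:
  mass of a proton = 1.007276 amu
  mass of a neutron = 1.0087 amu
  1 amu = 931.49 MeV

Mn-55: Σm = 25(1.007276) + 30(1.0087) = 55.442900 amu; Δm = 0.518570 amu; E_B = 483.04 MeV; E_B/A = 8.783 MeV
C-13: Σm = 6(1.007276) + 7(1.0087) = 13.104556 amu; Δm = 0.104496 amu; E_B = 97.337 MeV; E_B/A = 7.487 MeV
Mn-55 has the higher binding energy per nucleon, so it is the more tightly bound nucleus.

Mn-55; 8.78 MeV/nucleon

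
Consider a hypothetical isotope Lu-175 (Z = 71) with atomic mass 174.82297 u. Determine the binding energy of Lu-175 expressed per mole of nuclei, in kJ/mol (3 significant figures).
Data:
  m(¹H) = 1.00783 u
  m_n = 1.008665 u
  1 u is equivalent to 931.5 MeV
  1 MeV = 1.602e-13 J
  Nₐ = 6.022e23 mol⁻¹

1.47e+11 kJ/mol

With 71 protons and 104 neutrons (A = 175):
Total constituent mass: 71 × 1.00783 + 104 × 1.008665 = 176.457090 u
Δm = 176.457090 − 174.82297 = 1.634120 u
Binding energy = Δm·c² = 1.634120 × 931.5 MeV/u = 1522.18 MeV
Per nucleus in joules: 1522.18 MeV × 1.602e-13 J/MeV = 2.4385e-10 J
Per mole: 2.4385e-10 J × 6.022e23 mol⁻¹ = 1.4685e+14 J/mol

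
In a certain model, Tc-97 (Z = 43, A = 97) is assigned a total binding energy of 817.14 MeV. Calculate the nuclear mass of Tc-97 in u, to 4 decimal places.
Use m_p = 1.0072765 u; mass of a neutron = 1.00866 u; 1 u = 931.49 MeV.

Mass defect = 817.14 MeV / (931.49 MeV/u) = 0.877240 u
Constituent mass = 43(1.0072765) + 54(1.00866) = 97.7805295 u
Nuclear mass = 97.7805295 − 0.877240 = 96.9032895 u ≈ 96.9033 u (to 4 decimal places)

96.9033 u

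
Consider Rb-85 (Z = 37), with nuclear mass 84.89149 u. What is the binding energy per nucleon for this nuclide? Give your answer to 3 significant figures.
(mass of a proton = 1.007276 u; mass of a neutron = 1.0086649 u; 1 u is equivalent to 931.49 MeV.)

With 37 protons and 48 neutrons (A = 85):
Mass of separated nucleons = 37(1.007276) + 48(1.0086649) = 37.269212 + 48.4159152 = 85.6851272 u
Δm = 85.6851272 − 84.89149 = 0.7936372 u
Converting to energy: 0.7936372 u × 931.49 MeV/u = 739.265 MeV
Per nucleon: 739.265 / 85 = 8.697 MeV

8.70 MeV/nucleon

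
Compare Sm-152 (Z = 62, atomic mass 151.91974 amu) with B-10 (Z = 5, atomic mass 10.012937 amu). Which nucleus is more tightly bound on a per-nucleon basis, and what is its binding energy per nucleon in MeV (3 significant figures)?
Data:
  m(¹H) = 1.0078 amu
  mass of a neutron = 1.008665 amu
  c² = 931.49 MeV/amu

Sm-152; 8.23 MeV/nucleon

Sm-152: Σm = 62(1.0078) + 90(1.008665) = 153.263450 amu; Δm = 1.343710 amu; E_B = 1251.652 MeV; E_B/A = 8.2346 MeV
B-10: Σm = 5(1.0078) + 5(1.008665) = 10.082325 amu; Δm = 0.069388 amu; E_B = 64.634 MeV; E_B/A = 6.463 MeV
Sm-152 has the higher binding energy per nucleon, so it is the more tightly bound nucleus.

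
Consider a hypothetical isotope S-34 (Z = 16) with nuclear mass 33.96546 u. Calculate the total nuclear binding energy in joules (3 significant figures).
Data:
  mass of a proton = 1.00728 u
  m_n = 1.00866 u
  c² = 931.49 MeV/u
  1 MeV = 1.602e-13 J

4.58e-11 J

The nucleus contains 16 protons and 34 − 16 = 18 neutrons.
Σm = 16·m_p + 18·m_n = 16.11648 + 18.15588 = 34.27236 u
Mass defect Δm = 34.27236 − 33.96546 = 0.30690 u
E_B = 0.30690 × 931.49 = 285.874 MeV
In joules: 285.874 MeV × 1.602e-13 J/MeV = 4.5797e-11 J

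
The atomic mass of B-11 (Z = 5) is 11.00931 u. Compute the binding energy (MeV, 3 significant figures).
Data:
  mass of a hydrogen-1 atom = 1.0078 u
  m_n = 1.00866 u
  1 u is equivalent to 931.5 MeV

76.1 MeV

With 5 protons and 6 neutrons (A = 11):
Total constituent mass: 5 × 1.0078 + 6 × 1.00866 = 11.09096 u
Mass defect Δm = 11.09096 − 11.00931 = 0.08165 u
E_B = 0.08165 × 931.5 = 76.0570 MeV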